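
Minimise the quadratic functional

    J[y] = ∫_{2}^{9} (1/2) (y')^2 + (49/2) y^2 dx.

The Lagrangian is L = (1/2) (y')^2 + (49/2) y^2.
Compute ∂L/∂y = 49y, ∂L/∂y' = y'.
The Euler-Lagrange equation d/dx(∂L/∂y') − ∂L/∂y = 0 reduces to
    y'' − 49 y = 0.
Its general solution is
    y(x) = A e^(7x) + B e^(−7x),
with A, B fixed by the endpoint conditions.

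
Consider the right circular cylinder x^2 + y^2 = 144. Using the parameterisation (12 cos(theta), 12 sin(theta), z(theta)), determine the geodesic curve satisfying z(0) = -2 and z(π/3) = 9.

Parameterise the cylinder of radius R = 12 as
    r(θ) = (12 cos θ, 12 sin θ, z(θ)).
The arc-length element is
    ds = sqrt(144 + (dz/dθ)^2) dθ,
so the Lagrangian is L = sqrt(144 + z'^2).
L depends on z' only, not on z or θ, so ∂L/∂z = 0 and
    ∂L/∂z' = z' / sqrt(144 + z'^2).
The Euler-Lagrange equation gives
    d/dθ( z' / sqrt(144 + z'^2) ) = 0,
so z' is constant. Integrating once:
    z(θ) = a θ + b,
a helix on the cylinder (a straight line when the cylinder is unrolled). The constants a, b are determined by the endpoint conditions.
With endpoint conditions z(0) = -2 and z(π/3) = 9: from z(0) = b we get b = -2, and a·π/3 + -2 = 9 gives a = 33/π, so
    z(θ) = (33/π) θ − 2.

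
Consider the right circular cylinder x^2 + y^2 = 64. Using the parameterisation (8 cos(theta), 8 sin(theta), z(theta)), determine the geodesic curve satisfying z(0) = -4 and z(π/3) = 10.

Parameterise the cylinder of radius R = 8 as
    r(θ) = (8 cos θ, 8 sin θ, z(θ)).
The arc-length element is
    ds = sqrt(64 + (dz/dθ)^2) dθ,
so the Lagrangian is L = sqrt(64 + z'^2).
L depends on z' only, not on z or θ, so ∂L/∂z = 0 and
    ∂L/∂z' = z' / sqrt(64 + z'^2).
The Euler-Lagrange equation gives
    d/dθ( z' / sqrt(64 + z'^2) ) = 0,
so z' is constant. Integrating once:
    z(θ) = a θ + b,
a helix on the cylinder (a straight line when the cylinder is unrolled). The constants a, b are determined by the endpoint conditions.
With endpoint conditions z(0) = -4 and z(π/3) = 10: from z(0) = b we get b = -4, and a·π/3 + -4 = 10 gives a = 42/π, so
    z(θ) = (42/π) θ − 4.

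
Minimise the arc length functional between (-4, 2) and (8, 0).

Arc-length functional: J[y] = ∫ sqrt(1 + (y')^2) dx.
Lagrangian L = sqrt(1 + (y')^2) has no explicit y dependence, so ∂L/∂y = 0 and the Euler-Lagrange equation gives
    d/dx( y' / sqrt(1 + (y')^2) ) = 0  ⇒  y' / sqrt(1 + (y')^2) = const.
Hence y' is constant, so y(x) is affine.
Fitting the endpoints (-4, 2) and (8, 0):
    slope m = (0 − 2) / (8 − (-4)) = -1/6,
    intercept c = 2 − m·(-4) = 4/3.
Extremal: y(x) = (-1/6) x + 4/3.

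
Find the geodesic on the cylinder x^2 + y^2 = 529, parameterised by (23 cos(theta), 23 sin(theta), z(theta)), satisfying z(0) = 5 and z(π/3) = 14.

Parameterise the cylinder of radius R = 23 as
    r(θ) = (23 cos θ, 23 sin θ, z(θ)).
The arc-length element is
    ds = sqrt(529 + (dz/dθ)^2) dθ,
so the Lagrangian is L = sqrt(529 + z'^2).
L depends on z' only, not on z or θ, so ∂L/∂z = 0 and
    ∂L/∂z' = z' / sqrt(529 + z'^2).
The Euler-Lagrange equation gives
    d/dθ( z' / sqrt(529 + z'^2) ) = 0,
so z' is constant. Integrating once:
    z(θ) = a θ + b,
a helix on the cylinder (a straight line when the cylinder is unrolled). The constants a, b are determined by the endpoint conditions.
With endpoint conditions z(0) = 5 and z(π/3) = 14: from z(0) = b we get b = 5, and a·π/3 + 5 = 14 gives a = 27/π, so
    z(θ) = (27/π) θ + 5.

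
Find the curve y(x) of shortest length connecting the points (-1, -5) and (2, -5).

Arc-length functional: J[y] = ∫ sqrt(1 + (y')^2) dx.
Lagrangian L = sqrt(1 + (y')^2) has no explicit y dependence, so ∂L/∂y = 0 and the Euler-Lagrange equation gives
    d/dx( y' / sqrt(1 + (y')^2) ) = 0  ⇒  y' / sqrt(1 + (y')^2) = const.
Hence y' is constant, so y(x) is affine.
Fitting the endpoints (-1, -5) and (2, -5):
    slope m = ((-5) − (-5)) / (2 − (-1)) = 0,
    intercept c = (-5) − m·(-1) = -5.
Extremal: y(x) = -5.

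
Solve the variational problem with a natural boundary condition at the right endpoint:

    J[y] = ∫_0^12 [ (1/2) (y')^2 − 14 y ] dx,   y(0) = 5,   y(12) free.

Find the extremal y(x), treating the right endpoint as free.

The Lagrangian L = (1/2) (y')^2 − 14 y gives
    ∂L/∂y = −14,   ∂L/∂y' = y'.
Euler-Lagrange: d/dx(y') − (−14) = 0, i.e. y'' + 14 = 0, so
    y(x) = −(14/2) x^2 + C1 x + C2.
Fixed left endpoint y(0) = 5 ⇒ C2 = 5.
The right endpoint x = 12 is free, so the natural (transversality) condition is ∂L/∂y' |_{x=12} = 0, i.e. y'(12) = 0.
Compute y'(x) = −14 x + C1, so y'(12) = −168 + C1 = 0 ⇒ C1 = 168.
Therefore the extremal is
    y(x) = −7 x^2 + 168 x + 5.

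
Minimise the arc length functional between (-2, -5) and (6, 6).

Arc-length functional: J[y] = ∫ sqrt(1 + (y')^2) dx.
Lagrangian L = sqrt(1 + (y')^2) has no explicit y dependence, so ∂L/∂y = 0 and the Euler-Lagrange equation gives
    d/dx( y' / sqrt(1 + (y')^2) ) = 0  ⇒  y' / sqrt(1 + (y')^2) = const.
Hence y' is constant, so y(x) is affine.
Fitting the endpoints (-2, -5) and (6, 6):
    slope m = (6 − (-5)) / (6 − (-2)) = 11/8,
    intercept c = (-5) − m·(-2) = -9/4.
Extremal: y(x) = (11/8) x - 9/4.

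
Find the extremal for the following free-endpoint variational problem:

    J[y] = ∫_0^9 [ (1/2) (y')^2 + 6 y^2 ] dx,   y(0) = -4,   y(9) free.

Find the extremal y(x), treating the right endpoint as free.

The Lagrangian L = (1/2) (y')^2 + 6 y^2 gives
    ∂L/∂y = 12 y,   ∂L/∂y' = y'.
Euler-Lagrange: y'' − 12 y = 0.
With k = sqrt(12), the general solution is
    y(x) = A cosh(sqrt(12) x) + B sinh(sqrt(12) x).
Fixed left endpoint y(0) = -4 ⇒ A = -4.
The right endpoint x = 9 is free, so the natural (transversality) condition is ∂L/∂y' |_{x=9} = 0, i.e. y'(9) = 0.
Compute y'(x) = A k sinh(k x) + B k cosh(k x), so
    y'(9) = A k sinh(k·9) + B k cosh(k·9) = 0
    ⇒ B = −A tanh(k·9) = 4 tanh(sqrt(12)·9).
Therefore the extremal is
    y(x) = −4 cosh(sqrt(12) x) + 4 tanh(sqrt(12)·9) sinh(sqrt(12) x).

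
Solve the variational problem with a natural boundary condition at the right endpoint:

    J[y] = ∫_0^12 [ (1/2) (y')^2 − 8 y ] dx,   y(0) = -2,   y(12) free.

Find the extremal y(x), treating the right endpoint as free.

The Lagrangian L = (1/2) (y')^2 − 8 y gives
    ∂L/∂y = −8,   ∂L/∂y' = y'.
Euler-Lagrange: d/dx(y') − (−8) = 0, i.e. y'' + 8 = 0, so
    y(x) = −(8/2) x^2 + C1 x + C2.
Fixed left endpoint y(0) = -2 ⇒ C2 = -2.
The right endpoint x = 12 is free, so the natural (transversality) condition is ∂L/∂y' |_{x=12} = 0, i.e. y'(12) = 0.
Compute y'(x) = −8 x + C1, so y'(12) = −96 + C1 = 0 ⇒ C1 = 96.
Therefore the extremal is
    y(x) = −4 x^2 + 96 x − 2.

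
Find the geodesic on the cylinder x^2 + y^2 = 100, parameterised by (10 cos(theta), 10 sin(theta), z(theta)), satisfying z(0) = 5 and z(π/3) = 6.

Parameterise the cylinder of radius R = 10 as
    r(θ) = (10 cos θ, 10 sin θ, z(θ)).
The arc-length element is
    ds = sqrt(100 + (dz/dθ)^2) dθ,
so the Lagrangian is L = sqrt(100 + z'^2).
L depends on z' only, not on z or θ, so ∂L/∂z = 0 and
    ∂L/∂z' = z' / sqrt(100 + z'^2).
The Euler-Lagrange equation gives
    d/dθ( z' / sqrt(100 + z'^2) ) = 0,
so z' is constant. Integrating once:
    z(θ) = a θ + b,
a helix on the cylinder (a straight line when the cylinder is unrolled). The constants a, b are determined by the endpoint conditions.
With endpoint conditions z(0) = 5 and z(π/3) = 6: from z(0) = b we get b = 5, and a·π/3 + 5 = 6 gives a = 3/π, so
    z(θ) = (3/π) θ + 5.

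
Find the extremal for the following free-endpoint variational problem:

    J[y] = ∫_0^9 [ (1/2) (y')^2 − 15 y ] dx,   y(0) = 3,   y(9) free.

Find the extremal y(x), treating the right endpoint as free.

The Lagrangian L = (1/2) (y')^2 − 15 y gives
    ∂L/∂y = −15,   ∂L/∂y' = y'.
Euler-Lagrange: d/dx(y') − (−15) = 0, i.e. y'' + 15 = 0, so
    y(x) = −(15/2) x^2 + C1 x + C2.
Fixed left endpoint y(0) = 3 ⇒ C2 = 3.
The right endpoint x = 9 is free, so the natural (transversality) condition is ∂L/∂y' |_{x=9} = 0, i.e. y'(9) = 0.
Compute y'(x) = −15 x + C1, so y'(9) = −135 + C1 = 0 ⇒ C1 = 135.
Therefore the extremal is
    y(x) = −(15/2) x^2 + 135 x + 3.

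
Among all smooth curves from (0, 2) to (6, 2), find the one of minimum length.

Arc-length functional: J[y] = ∫ sqrt(1 + (y')^2) dx.
Lagrangian L = sqrt(1 + (y')^2) has no explicit y dependence, so ∂L/∂y = 0 and the Euler-Lagrange equation gives
    d/dx( y' / sqrt(1 + (y')^2) ) = 0  ⇒  y' / sqrt(1 + (y')^2) = const.
Hence y' is constant, so y(x) is affine.
Fitting the endpoints (0, 2) and (6, 2):
    slope m = (2 − 2) / (6 − 0) = 0,
    intercept c = 2 − m·0 = 2.
Extremal: y(x) = 2.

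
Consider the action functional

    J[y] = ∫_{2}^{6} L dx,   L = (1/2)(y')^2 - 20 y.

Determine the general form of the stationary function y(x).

The Lagrangian is L = (1/2)(y')^2 - 20 y.
∂L/∂y = -20.
∂L/∂y' = y'.
The Euler-Lagrange equation d/dx(∂L/∂y') − ∂L/∂y = 0 becomes:
    y'' + 20 = 0
General solution: y(x) = -10 x^2 + A x + B, where A and B are arbitrary constants fixed by the endpoint conditions.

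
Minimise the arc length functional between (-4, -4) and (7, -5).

Arc-length functional: J[y] = ∫ sqrt(1 + (y')^2) dx.
Lagrangian L = sqrt(1 + (y')^2) has no explicit y dependence, so ∂L/∂y = 0 and the Euler-Lagrange equation gives
    d/dx( y' / sqrt(1 + (y')^2) ) = 0  ⇒  y' / sqrt(1 + (y')^2) = const.
Hence y' is constant, so y(x) is affine.
Fitting the endpoints (-4, -4) and (7, -5):
    slope m = ((-5) − (-4)) / (7 − (-4)) = -1/11,
    intercept c = (-4) − m·(-4) = -48/11.
Extremal: y(x) = (-1/11) x - 48/11.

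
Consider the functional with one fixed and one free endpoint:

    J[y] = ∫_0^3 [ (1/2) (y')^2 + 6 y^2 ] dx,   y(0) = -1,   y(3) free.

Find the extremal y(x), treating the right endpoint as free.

The Lagrangian L = (1/2) (y')^2 + 6 y^2 gives
    ∂L/∂y = 12 y,   ∂L/∂y' = y'.
Euler-Lagrange: y'' − 12 y = 0.
With k = sqrt(12), the general solution is
    y(x) = A cosh(sqrt(12) x) + B sinh(sqrt(12) x).
Fixed left endpoint y(0) = -1 ⇒ A = -1.
The right endpoint x = 3 is free, so the natural (transversality) condition is ∂L/∂y' |_{x=3} = 0, i.e. y'(3) = 0.
Compute y'(x) = A k sinh(k x) + B k cosh(k x), so
    y'(3) = A k sinh(k·3) + B k cosh(k·3) = 0
    ⇒ B = −A tanh(k·3) = tanh(sqrt(12)·3).
Therefore the extremal is
    y(x) = −cosh(sqrt(12) x) + tanh(sqrt(12)·3) sinh(sqrt(12) x).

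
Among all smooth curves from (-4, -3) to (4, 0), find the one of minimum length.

Arc-length functional: J[y] = ∫ sqrt(1 + (y')^2) dx.
Lagrangian L = sqrt(1 + (y')^2) has no explicit y dependence, so ∂L/∂y = 0 and the Euler-Lagrange equation gives
    d/dx( y' / sqrt(1 + (y')^2) ) = 0  ⇒  y' / sqrt(1 + (y')^2) = const.
Hence y' is constant, so y(x) is affine.
Fitting the endpoints (-4, -3) and (4, 0):
    slope m = (0 − (-3)) / (4 − (-4)) = 3/8,
    intercept c = (-3) − m·(-4) = -3/2.
Extremal: y(x) = (3/8) x - 3/2.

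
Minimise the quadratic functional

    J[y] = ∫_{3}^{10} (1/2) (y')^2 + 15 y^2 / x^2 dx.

The Lagrangian is L = (1/2) (y')^2 + 15 y^2 / x^2.
Compute ∂L/∂y = 30y/x^2, ∂L/∂y' = y'.
The Euler-Lagrange equation d/dx(∂L/∂y') − ∂L/∂y = 0 reduces to
    y'' − 30/x^2 · y = 0  (x > 0).
Its general solution is
    y(x) = A x^6 + B x^(-5),
with A, B fixed by the endpoint conditions.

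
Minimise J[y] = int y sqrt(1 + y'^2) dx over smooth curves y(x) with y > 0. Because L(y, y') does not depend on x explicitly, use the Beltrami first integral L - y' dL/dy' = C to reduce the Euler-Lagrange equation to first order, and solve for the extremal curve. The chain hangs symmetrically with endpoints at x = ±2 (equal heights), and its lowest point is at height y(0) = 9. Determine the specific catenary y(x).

The Lagrangian L(y, y') = y sqrt(1 + y'^2) has no explicit x dependence, so the Beltrami identity applies:
    L − y' ∂L/∂y' = C.
Compute ∂L/∂y' = y · y' / sqrt(1 + y'^2). Then
    L − y' ∂L/∂y'
    = y sqrt(1 + y'^2) − y · y'^2 / sqrt(1 + y'^2)
    = y (1 + y'^2 − y'^2) / sqrt(1 + y'^2)
    = y / sqrt(1 + y'^2) = C.
Squaring gives y^2 = C^2 (1 + y'^2), i.e.
    y'^2 = y^2 / C^2 − 1.
Separating variables,
    dy / sqrt(y^2 − C^2) = dx / C,
and integrating gives arccosh(y / C) = (x − a)/C, so
    y(x) = C cosh((x − a)/C),
the catenary. The constants C and a are fixed by the two endpoint conditions (and, for the hanging-chain problem, the length constraint selects C).
Now fit the given data. The endpoints x = ±2 are symmetric at equal height, so the catenary is even about its minimum: a = 0 and y(x) = C cosh(x/C). The lowest point is y(0) = C cosh(0) = C, and we are told y(0) = 9, so C = 9. Therefore
    y(x) = 9 cosh(x/9),
and at the endpoints
    y(±2) = 9 cosh(2/9).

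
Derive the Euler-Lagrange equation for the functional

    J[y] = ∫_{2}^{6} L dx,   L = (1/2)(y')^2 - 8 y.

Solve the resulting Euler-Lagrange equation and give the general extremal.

The Lagrangian is L = (1/2)(y')^2 - 8 y.
∂L/∂y = -8.
∂L/∂y' = y'.
The Euler-Lagrange equation d/dx(∂L/∂y') − ∂L/∂y = 0 becomes:
    y'' + 8 = 0
General solution: y(x) = -4 x^2 + A x + B, where A and B are arbitrary constants fixed by the endpoint conditions.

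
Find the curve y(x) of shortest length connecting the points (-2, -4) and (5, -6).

Arc-length functional: J[y] = ∫ sqrt(1 + (y')^2) dx.
Lagrangian L = sqrt(1 + (y')^2) has no explicit y dependence, so ∂L/∂y = 0 and the Euler-Lagrange equation gives
    d/dx( y' / sqrt(1 + (y')^2) ) = 0  ⇒  y' / sqrt(1 + (y')^2) = const.
Hence y' is constant, so y(x) is affine.
Fitting the endpoints (-2, -4) and (5, -6):
    slope m = ((-6) − (-4)) / (5 − (-2)) = -2/7,
    intercept c = (-4) − m·(-2) = -32/7.
Extremal: y(x) = (-2/7) x - 32/7.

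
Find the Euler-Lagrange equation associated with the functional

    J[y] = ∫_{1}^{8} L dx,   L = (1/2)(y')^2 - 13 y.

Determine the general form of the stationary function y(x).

The Lagrangian is L = (1/2)(y')^2 - 13 y.
∂L/∂y = -13.
∂L/∂y' = y'.
The Euler-Lagrange equation d/dx(∂L/∂y') − ∂L/∂y = 0 becomes:
    y'' + 13 = 0
General solution: y(x) = -(13/2) x^2 + A x + B, where A and B are arbitrary constants fixed by the endpoint conditions.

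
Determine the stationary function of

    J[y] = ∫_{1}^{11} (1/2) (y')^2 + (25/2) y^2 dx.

The Lagrangian is L = (1/2) (y')^2 + (25/2) y^2.
Compute ∂L/∂y = 25y, ∂L/∂y' = y'.
The Euler-Lagrange equation d/dx(∂L/∂y') − ∂L/∂y = 0 reduces to
    y'' − 25 y = 0.
Its general solution is
    y(x) = A e^(5x) + B e^(−5x),
with A, B fixed by the endpoint conditions.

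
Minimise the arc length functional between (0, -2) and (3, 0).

Arc-length functional: J[y] = ∫ sqrt(1 + (y')^2) dx.
Lagrangian L = sqrt(1 + (y')^2) has no explicit y dependence, so ∂L/∂y = 0 and the Euler-Lagrange equation gives
    d/dx( y' / sqrt(1 + (y')^2) ) = 0  ⇒  y' / sqrt(1 + (y')^2) = const.
Hence y' is constant, so y(x) is affine.
Fitting the endpoints (0, -2) and (3, 0):
    slope m = (0 − (-2)) / (3 − 0) = 2/3,
    intercept c = (-2) − m·0 = -2.
Extremal: y(x) = (2/3) x - 2.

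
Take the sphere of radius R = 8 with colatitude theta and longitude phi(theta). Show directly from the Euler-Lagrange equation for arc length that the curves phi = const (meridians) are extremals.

On the sphere of radius R = 8 with spherical coordinates (θ, φ), the induced metric is
    ds^2 = 64(dθ^2 + sin^2(θ) dφ^2).
Using θ as the parameter, the arc-length functional becomes
    J[φ] = ∫ 8 sqrt(1 + sin^2(θ) (dφ/dθ)^2) dθ.
So L = 8 sqrt(1 + sin^2(θ) φ'^2). Compute
    ∂L/∂φ = 0  (L has no explicit φ dependence),
    ∂L/∂φ' = 8 sin^2(θ) φ' / sqrt(1 + sin^2(θ) φ'^2).
For the candidate φ(θ) = c (constant), φ' = 0, so ∂L/∂φ' evaluated along the candidate vanishes, and ∂L/∂φ is identically zero. Hence
    d/dθ(∂L/∂φ') − ∂L/∂φ = 0
is satisfied. Therefore meridians φ = const are extremals of arc length — they are geodesics on the sphere.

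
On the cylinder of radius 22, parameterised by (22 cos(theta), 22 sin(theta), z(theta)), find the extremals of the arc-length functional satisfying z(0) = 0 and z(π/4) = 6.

Parameterise the cylinder of radius R = 22 as
    r(θ) = (22 cos θ, 22 sin θ, z(θ)).
The arc-length element is
    ds = sqrt(484 + (dz/dθ)^2) dθ,
so the Lagrangian is L = sqrt(484 + z'^2).
L depends on z' only, not on z or θ, so ∂L/∂z = 0 and
    ∂L/∂z' = z' / sqrt(484 + z'^2).
The Euler-Lagrange equation gives
    d/dθ( z' / sqrt(484 + z'^2) ) = 0,
so z' is constant. Integrating once:
    z(θ) = a θ + b,
a helix on the cylinder (a straight line when the cylinder is unrolled). The constants a, b are determined by the endpoint conditions.
With endpoint conditions z(0) = 0 and z(π/4) = 6: from z(0) = b we get b = 0, and a·π/4 + 0 = 6 gives a = 24/π, so
    z(θ) = (24/π) θ.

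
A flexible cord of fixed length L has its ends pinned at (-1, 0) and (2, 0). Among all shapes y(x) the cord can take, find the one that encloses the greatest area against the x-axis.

Set up the augmented Lagrangian using a multiplier λ for the length constraint:
    F(y, y') = y − λ sqrt(1 + y'^2).
F has no explicit x dependence, so the Beltrami identity yields a first integral
    F − y' ∂F/∂y' = C.
Compute ∂F/∂y' = −λ y' / sqrt(1 + y'^2). Then
    y − λ sqrt(1 + y'^2) + λ y'^2 / sqrt(1 + y'^2) = C
    ⇒  y − λ / sqrt(1 + y'^2) = C.
Solving for y' and integrating gives
    (x − a)^2 + (y − b)^2 = λ^2,
a circular arc of radius λ. The constants a, b are determined by the endpoint conditions y(-1) = y(2) = 0, and λ is fixed implicitly by the length constraint
    ∫_{-1}^{2} sqrt(1 + y'^2) dx = L.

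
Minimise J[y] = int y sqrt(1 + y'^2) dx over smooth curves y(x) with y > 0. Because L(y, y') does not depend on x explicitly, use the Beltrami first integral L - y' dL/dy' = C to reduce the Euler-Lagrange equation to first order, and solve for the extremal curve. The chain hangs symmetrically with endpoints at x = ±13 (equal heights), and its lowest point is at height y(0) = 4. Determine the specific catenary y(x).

The Lagrangian L(y, y') = y sqrt(1 + y'^2) has no explicit x dependence, so the Beltrami identity applies:
    L − y' ∂L/∂y' = C.
Compute ∂L/∂y' = y · y' / sqrt(1 + y'^2). Then
    L − y' ∂L/∂y'
    = y sqrt(1 + y'^2) − y · y'^2 / sqrt(1 + y'^2)
    = y (1 + y'^2 − y'^2) / sqrt(1 + y'^2)
    = y / sqrt(1 + y'^2) = C.
Squaring gives y^2 = C^2 (1 + y'^2), i.e.
    y'^2 = y^2 / C^2 − 1.
Separating variables,
    dy / sqrt(y^2 − C^2) = dx / C,
and integrating gives arccosh(y / C) = (x − a)/C, so
    y(x) = C cosh((x − a)/C),
the catenary. The constants C and a are fixed by the two endpoint conditions (and, for the hanging-chain problem, the length constraint selects C).
Now fit the given data. The endpoints x = ±13 are symmetric at equal height, so the catenary is even about its minimum: a = 0 and y(x) = C cosh(x/C). The lowest point is y(0) = C cosh(0) = C, and we are told y(0) = 4, so C = 4. Therefore
    y(x) = 4 cosh(x/4),
and at the endpoints
    y(±13) = 4 cosh(13/4).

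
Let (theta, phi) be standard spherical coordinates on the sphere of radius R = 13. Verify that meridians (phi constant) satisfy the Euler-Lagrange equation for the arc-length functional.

On the sphere of radius R = 13 with spherical coordinates (θ, φ), the induced metric is
    ds^2 = 169(dθ^2 + sin^2(θ) dφ^2).
Using θ as the parameter, the arc-length functional becomes
    J[φ] = ∫ 13 sqrt(1 + sin^2(θ) (dφ/dθ)^2) dθ.
So L = 13 sqrt(1 + sin^2(θ) φ'^2). Compute
    ∂L/∂φ = 0  (L has no explicit φ dependence),
    ∂L/∂φ' = 13 sin^2(θ) φ' / sqrt(1 + sin^2(θ) φ'^2).
For the candidate φ(θ) = c (constant), φ' = 0, so ∂L/∂φ' evaluated along the candidate vanishes, and ∂L/∂φ is identically zero. Hence
    d/dθ(∂L/∂φ') − ∂L/∂φ = 0
is satisfied. Therefore meridians φ = const are extremals of arc length — they are geodesics on the sphere.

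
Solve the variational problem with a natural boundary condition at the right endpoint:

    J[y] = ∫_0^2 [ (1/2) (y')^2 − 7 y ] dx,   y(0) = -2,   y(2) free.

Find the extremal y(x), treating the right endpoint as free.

The Lagrangian L = (1/2) (y')^2 − 7 y gives
    ∂L/∂y = −7,   ∂L/∂y' = y'.
Euler-Lagrange: d/dx(y') − (−7) = 0, i.e. y'' + 7 = 0, so
    y(x) = −(7/2) x^2 + C1 x + C2.
Fixed left endpoint y(0) = -2 ⇒ C2 = -2.
The right endpoint x = 2 is free, so the natural (transversality) condition is ∂L/∂y' |_{x=2} = 0, i.e. y'(2) = 0.
Compute y'(x) = −7 x + C1, so y'(2) = −14 + C1 = 0 ⇒ C1 = 14.
Therefore the extremal is
    y(x) = −(7/2) x^2 + 14 x − 2.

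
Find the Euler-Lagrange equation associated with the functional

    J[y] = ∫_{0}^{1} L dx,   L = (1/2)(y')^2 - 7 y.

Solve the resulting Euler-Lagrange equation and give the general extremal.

The Lagrangian is L = (1/2)(y')^2 - 7 y.
∂L/∂y = -7.
∂L/∂y' = y'.
The Euler-Lagrange equation d/dx(∂L/∂y') − ∂L/∂y = 0 becomes:
    y'' + 7 = 0
General solution: y(x) = -(7/2) x^2 + A x + B, where A and B are arbitrary constants fixed by the endpoint conditions.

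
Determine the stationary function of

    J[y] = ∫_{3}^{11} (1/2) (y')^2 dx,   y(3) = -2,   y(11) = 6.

The Lagrangian is L = (1/2) (y')^2.
Compute ∂L/∂y = 0, ∂L/∂y' = y'.
The Euler-Lagrange equation d/dx(∂L/∂y') − ∂L/∂y = 0 reduces to
    y'' = 0.
Its general solution is
    y(x) = A x + B,
with A, B fixed by the endpoint conditions.
Applying the endpoint conditions y(3) = -2 and y(11) = 6: solve A·3 + B = -2 and A·11 + B = 6. Subtracting gives A(11 − 3) = 6 − -2, so A = 1, and B = -2 − A·3 = -5. Therefore
    y(x) = x - 5.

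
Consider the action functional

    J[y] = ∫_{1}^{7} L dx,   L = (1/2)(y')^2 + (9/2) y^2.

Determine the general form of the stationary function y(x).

The Lagrangian is L = (1/2)(y')^2 + (9/2) y^2.
∂L/∂y = 9y.
∂L/∂y' = y'.
The Euler-Lagrange equation d/dx(∂L/∂y') − ∂L/∂y = 0 becomes:
    y'' - 9 y = 0
General solution: y(x) = A e^(3x) + B e^(-3x), where A and B are arbitrary constants fixed by the endpoint conditions.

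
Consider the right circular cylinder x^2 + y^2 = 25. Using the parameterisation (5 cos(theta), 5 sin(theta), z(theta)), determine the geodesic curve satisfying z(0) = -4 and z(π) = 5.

Parameterise the cylinder of radius R = 5 as
    r(θ) = (5 cos θ, 5 sin θ, z(θ)).
The arc-length element is
    ds = sqrt(25 + (dz/dθ)^2) dθ,
so the Lagrangian is L = sqrt(25 + z'^2).
L depends on z' only, not on z or θ, so ∂L/∂z = 0 and
    ∂L/∂z' = z' / sqrt(25 + z'^2).
The Euler-Lagrange equation gives
    d/dθ( z' / sqrt(25 + z'^2) ) = 0,
so z' is constant. Integrating once:
    z(θ) = a θ + b,
a helix on the cylinder (a straight line when the cylinder is unrolled). The constants a, b are determined by the endpoint conditions.
With endpoint conditions z(0) = -4 and z(π) = 5: from z(0) = b we get b = -4, and a·π + -4 = 5 gives a = 9/π, so
    z(θ) = (9/π) θ − 4.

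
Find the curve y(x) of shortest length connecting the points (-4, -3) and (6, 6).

Arc-length functional: J[y] = ∫ sqrt(1 + (y')^2) dx.
Lagrangian L = sqrt(1 + (y')^2) has no explicit y dependence, so ∂L/∂y = 0 and the Euler-Lagrange equation gives
    d/dx( y' / sqrt(1 + (y')^2) ) = 0  ⇒  y' / sqrt(1 + (y')^2) = const.
Hence y' is constant, so y(x) is affine.
Fitting the endpoints (-4, -3) and (6, 6):
    slope m = (6 − (-3)) / (6 − (-4)) = 9/10,
    intercept c = (-3) − m·(-4) = 3/5.
Extremal: y(x) = (9/10) x + 3/5.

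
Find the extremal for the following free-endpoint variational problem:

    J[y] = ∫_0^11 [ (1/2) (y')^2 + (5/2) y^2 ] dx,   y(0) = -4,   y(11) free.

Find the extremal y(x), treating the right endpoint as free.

The Lagrangian L = (1/2) (y')^2 + (5/2) y^2 gives
    ∂L/∂y = 5 y,   ∂L/∂y' = y'.
Euler-Lagrange: y'' − 5 y = 0.
With k = sqrt(5), the general solution is
    y(x) = A cosh(sqrt(5) x) + B sinh(sqrt(5) x).
Fixed left endpoint y(0) = -4 ⇒ A = -4.
The right endpoint x = 11 is free, so the natural (transversality) condition is ∂L/∂y' |_{x=11} = 0, i.e. y'(11) = 0.
Compute y'(x) = A k sinh(k x) + B k cosh(k x), so
    y'(11) = A k sinh(k·11) + B k cosh(k·11) = 0
    ⇒ B = −A tanh(k·11) = 4 tanh(sqrt(5)·11).
Therefore the extremal is
    y(x) = −4 cosh(sqrt(5) x) + 4 tanh(sqrt(5)·11) sinh(sqrt(5) x).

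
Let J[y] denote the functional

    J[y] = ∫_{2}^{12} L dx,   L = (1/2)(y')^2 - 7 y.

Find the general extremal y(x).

The Lagrangian is L = (1/2)(y')^2 - 7 y.
∂L/∂y = -7.
∂L/∂y' = y'.
The Euler-Lagrange equation d/dx(∂L/∂y') − ∂L/∂y = 0 becomes:
    y'' + 7 = 0
General solution: y(x) = -(7/2) x^2 + A x + B, where A and B are arbitrary constants fixed by the endpoint conditions.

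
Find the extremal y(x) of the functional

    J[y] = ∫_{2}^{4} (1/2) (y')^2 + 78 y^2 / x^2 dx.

The Lagrangian is L = (1/2) (y')^2 + 78 y^2 / x^2.
Compute ∂L/∂y = 156y/x^2, ∂L/∂y' = y'.
The Euler-Lagrange equation d/dx(∂L/∂y') − ∂L/∂y = 0 reduces to
    y'' − 156/x^2 · y = 0  (x > 0).
Its general solution is
    y(x) = A x^13 + B x^(-12),
with A, B fixed by the endpoint conditions.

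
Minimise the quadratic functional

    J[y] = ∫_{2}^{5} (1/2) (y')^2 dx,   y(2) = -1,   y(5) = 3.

The Lagrangian is L = (1/2) (y')^2.
Compute ∂L/∂y = 0, ∂L/∂y' = y'.
The Euler-Lagrange equation d/dx(∂L/∂y') − ∂L/∂y = 0 reduces to
    y'' = 0.
Its general solution is
    y(x) = A x + B,
with A, B fixed by the endpoint conditions.
Applying the endpoint conditions y(2) = -1 and y(5) = 3: solve A·2 + B = -1 and A·5 + B = 3. Subtracting gives A(5 − 2) = 3 − -1, so A = 4/3, and B = -1 − A·2 = -11/3. Therefore
    y(x) = (4/3) x - 11/3.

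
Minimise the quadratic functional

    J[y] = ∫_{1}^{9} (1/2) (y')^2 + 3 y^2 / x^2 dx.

The Lagrangian is L = (1/2) (y')^2 + 3 y^2 / x^2.
Compute ∂L/∂y = 6y/x^2, ∂L/∂y' = y'.
The Euler-Lagrange equation d/dx(∂L/∂y') − ∂L/∂y = 0 reduces to
    y'' − 6/x^2 · y = 0  (x > 0).
Its general solution is
    y(x) = A x^3 + B x^(-2),
with A, B fixed by the endpoint conditions.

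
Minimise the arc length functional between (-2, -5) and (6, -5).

Arc-length functional: J[y] = ∫ sqrt(1 + (y')^2) dx.
Lagrangian L = sqrt(1 + (y')^2) has no explicit y dependence, so ∂L/∂y = 0 and the Euler-Lagrange equation gives
    d/dx( y' / sqrt(1 + (y')^2) ) = 0  ⇒  y' / sqrt(1 + (y')^2) = const.
Hence y' is constant, so y(x) is affine.
Fitting the endpoints (-2, -5) and (6, -5):
    slope m = ((-5) − (-5)) / (6 − (-2)) = 0,
    intercept c = (-5) − m·(-2) = -5.
Extremal: y(x) = -5.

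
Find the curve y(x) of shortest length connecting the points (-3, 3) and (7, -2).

Arc-length functional: J[y] = ∫ sqrt(1 + (y')^2) dx.
Lagrangian L = sqrt(1 + (y')^2) has no explicit y dependence, so ∂L/∂y = 0 and the Euler-Lagrange equation gives
    d/dx( y' / sqrt(1 + (y')^2) ) = 0  ⇒  y' / sqrt(1 + (y')^2) = const.
Hence y' is constant, so y(x) is affine.
Fitting the endpoints (-3, 3) and (7, -2):
    slope m = ((-2) − 3) / (7 − (-3)) = -1/2,
    intercept c = 3 − m·(-3) = 3/2.
Extremal: y(x) = (-1/2) x + 3/2.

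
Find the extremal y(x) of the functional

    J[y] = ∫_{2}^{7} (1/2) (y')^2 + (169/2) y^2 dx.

The Lagrangian is L = (1/2) (y')^2 + (169/2) y^2.
Compute ∂L/∂y = 169y, ∂L/∂y' = y'.
The Euler-Lagrange equation d/dx(∂L/∂y') − ∂L/∂y = 0 reduces to
    y'' − 169 y = 0.
Its general solution is
    y(x) = A e^(13x) + B e^(−13x),
with A, B fixed by the endpoint conditions.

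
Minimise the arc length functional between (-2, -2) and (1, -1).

Arc-length functional: J[y] = ∫ sqrt(1 + (y')^2) dx.
Lagrangian L = sqrt(1 + (y')^2) has no explicit y dependence, so ∂L/∂y = 0 and the Euler-Lagrange equation gives
    d/dx( y' / sqrt(1 + (y')^2) ) = 0  ⇒  y' / sqrt(1 + (y')^2) = const.
Hence y' is constant, so y(x) is affine.
Fitting the endpoints (-2, -2) and (1, -1):
    slope m = ((-1) − (-2)) / (1 − (-2)) = 1/3,
    intercept c = (-2) − m·(-2) = -4/3.
Extremal: y(x) = (1/3) x - 4/3.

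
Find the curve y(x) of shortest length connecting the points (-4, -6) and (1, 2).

Arc-length functional: J[y] = ∫ sqrt(1 + (y')^2) dx.
Lagrangian L = sqrt(1 + (y')^2) has no explicit y dependence, so ∂L/∂y = 0 and the Euler-Lagrange equation gives
    d/dx( y' / sqrt(1 + (y')^2) ) = 0  ⇒  y' / sqrt(1 + (y')^2) = const.
Hence y' is constant, so y(x) is affine.
Fitting the endpoints (-4, -6) and (1, 2):
    slope m = (2 − (-6)) / (1 − (-4)) = 8/5,
    intercept c = (-6) − m·(-4) = 2/5.
Extremal: y(x) = (8/5) x + 2/5.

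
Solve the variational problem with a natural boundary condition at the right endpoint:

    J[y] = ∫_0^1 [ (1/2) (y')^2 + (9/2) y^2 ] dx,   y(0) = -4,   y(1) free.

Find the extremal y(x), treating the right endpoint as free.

The Lagrangian L = (1/2) (y')^2 + (9/2) y^2 gives
    ∂L/∂y = 9 y,   ∂L/∂y' = y'.
Euler-Lagrange: y'' − 9 y = 0.
With k = 3, the general solution is
    y(x) = A cosh(3 x) + B sinh(3 x).
Fixed left endpoint y(0) = -4 ⇒ A = -4.
The right endpoint x = 1 is free, so the natural (transversality) condition is ∂L/∂y' |_{x=1} = 0, i.e. y'(1) = 0.
Compute y'(x) = A k sinh(k x) + B k cosh(k x), so
    y'(1) = A k sinh(k·1) + B k cosh(k·1) = 0
    ⇒ B = −A tanh(k·1) = 4 tanh(3·1).
Therefore the extremal is
    y(x) = −4 cosh(3 x) + 4 tanh(3·1) sinh(3 x).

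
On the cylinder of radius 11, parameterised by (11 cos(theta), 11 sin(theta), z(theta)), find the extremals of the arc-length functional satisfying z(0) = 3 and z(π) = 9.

Parameterise the cylinder of radius R = 11 as
    r(θ) = (11 cos θ, 11 sin θ, z(θ)).
The arc-length element is
    ds = sqrt(121 + (dz/dθ)^2) dθ,
so the Lagrangian is L = sqrt(121 + z'^2).
L depends on z' only, not on z or θ, so ∂L/∂z = 0 and
    ∂L/∂z' = z' / sqrt(121 + z'^2).
The Euler-Lagrange equation gives
    d/dθ( z' / sqrt(121 + z'^2) ) = 0,
so z' is constant. Integrating once:
    z(θ) = a θ + b,
a helix on the cylinder (a straight line when the cylinder is unrolled). The constants a, b are determined by the endpoint conditions.
With endpoint conditions z(0) = 3 and z(π) = 9: from z(0) = b we get b = 3, and a·π + 3 = 9 gives a = 6/π, so
    z(θ) = (6/π) θ + 3.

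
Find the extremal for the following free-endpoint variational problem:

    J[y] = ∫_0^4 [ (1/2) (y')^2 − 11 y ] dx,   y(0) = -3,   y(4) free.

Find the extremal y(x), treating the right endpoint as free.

The Lagrangian L = (1/2) (y')^2 − 11 y gives
    ∂L/∂y = −11,   ∂L/∂y' = y'.
Euler-Lagrange: d/dx(y') − (−11) = 0, i.e. y'' + 11 = 0, so
    y(x) = −(11/2) x^2 + C1 x + C2.
Fixed left endpoint y(0) = -3 ⇒ C2 = -3.
The right endpoint x = 4 is free, so the natural (transversality) condition is ∂L/∂y' |_{x=4} = 0, i.e. y'(4) = 0.
Compute y'(x) = −11 x + C1, so y'(4) = −44 + C1 = 0 ⇒ C1 = 44.
Therefore the extremal is
    y(x) = −(11/2) x^2 + 44 x − 3.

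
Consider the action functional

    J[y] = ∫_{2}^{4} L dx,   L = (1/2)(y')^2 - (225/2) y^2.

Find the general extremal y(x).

The Lagrangian is L = (1/2)(y')^2 - (225/2) y^2.
∂L/∂y = -225y.
∂L/∂y' = y'.
The Euler-Lagrange equation d/dx(∂L/∂y') − ∂L/∂y = 0 becomes:
    y'' + 225 y = 0
General solution: y(x) = A sin(15x) + B cos(15x), where A and B are arbitrary constants fixed by the endpoint conditions.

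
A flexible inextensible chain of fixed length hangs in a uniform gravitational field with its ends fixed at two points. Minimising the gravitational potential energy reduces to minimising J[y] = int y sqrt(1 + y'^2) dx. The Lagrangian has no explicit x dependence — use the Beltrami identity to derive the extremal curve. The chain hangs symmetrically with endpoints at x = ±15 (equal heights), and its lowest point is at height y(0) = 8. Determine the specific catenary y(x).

The Lagrangian L(y, y') = y sqrt(1 + y'^2) has no explicit x dependence, so the Beltrami identity applies:
    L − y' ∂L/∂y' = C.
Compute ∂L/∂y' = y · y' / sqrt(1 + y'^2). Then
    L − y' ∂L/∂y'
    = y sqrt(1 + y'^2) − y · y'^2 / sqrt(1 + y'^2)
    = y (1 + y'^2 − y'^2) / sqrt(1 + y'^2)
    = y / sqrt(1 + y'^2) = C.
Squaring gives y^2 = C^2 (1 + y'^2), i.e.
    y'^2 = y^2 / C^2 − 1.
Separating variables,
    dy / sqrt(y^2 − C^2) = dx / C,
and integrating gives arccosh(y / C) = (x − a)/C, so
    y(x) = C cosh((x − a)/C),
the catenary. The constants C and a are fixed by the two endpoint conditions (and, for the hanging-chain problem, the length constraint selects C).
Now fit the given data. The endpoints x = ±15 are symmetric at equal height, so the catenary is even about its minimum: a = 0 and y(x) = C cosh(x/C). The lowest point is y(0) = C cosh(0) = C, and we are told y(0) = 8, so C = 8. Therefore
    y(x) = 8 cosh(x/8),
and at the endpoints
    y(±15) = 8 cosh(15/8).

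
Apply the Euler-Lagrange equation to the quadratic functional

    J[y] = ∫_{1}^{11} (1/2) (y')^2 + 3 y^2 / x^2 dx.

The Lagrangian is L = (1/2) (y')^2 + 3 y^2 / x^2.
Compute ∂L/∂y = 6y/x^2, ∂L/∂y' = y'.
The Euler-Lagrange equation d/dx(∂L/∂y') − ∂L/∂y = 0 reduces to
    y'' − 6/x^2 · y = 0  (x > 0).
Its general solution is
    y(x) = A x^3 + B x^(-2),
with A, B fixed by the endpoint conditions.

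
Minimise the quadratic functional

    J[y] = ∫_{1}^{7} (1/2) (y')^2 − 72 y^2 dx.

The Lagrangian is L = (1/2) (y')^2 − 72 y^2.
Compute ∂L/∂y = -144y, ∂L/∂y' = y'.
The Euler-Lagrange equation d/dx(∂L/∂y') − ∂L/∂y = 0 reduces to
    y'' + 144 y = 0.
Its general solution is
    y(x) = A sin(12x) + B cos(12x),
with A, B fixed by the endpoint conditions.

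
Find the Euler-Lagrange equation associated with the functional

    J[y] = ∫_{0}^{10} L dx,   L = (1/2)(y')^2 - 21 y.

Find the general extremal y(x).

The Lagrangian is L = (1/2)(y')^2 - 21 y.
∂L/∂y = -21.
∂L/∂y' = y'.
The Euler-Lagrange equation d/dx(∂L/∂y') − ∂L/∂y = 0 becomes:
    y'' + 21 = 0
General solution: y(x) = -(21/2) x^2 + A x + B, where A and B are arbitrary constants fixed by the endpoint conditions.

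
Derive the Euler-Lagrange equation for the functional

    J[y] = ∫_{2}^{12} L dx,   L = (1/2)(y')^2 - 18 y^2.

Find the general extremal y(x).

The Lagrangian is L = (1/2)(y')^2 - 18 y^2.
∂L/∂y = -36y.
∂L/∂y' = y'.
The Euler-Lagrange equation d/dx(∂L/∂y') − ∂L/∂y = 0 becomes:
    y'' + 36 y = 0
General solution: y(x) = A sin(6x) + B cos(6x), where A and B are arbitrary constants fixed by the endpoint conditions.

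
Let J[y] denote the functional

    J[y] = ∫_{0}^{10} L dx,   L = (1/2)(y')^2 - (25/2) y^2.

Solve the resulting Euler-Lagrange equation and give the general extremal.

The Lagrangian is L = (1/2)(y')^2 - (25/2) y^2.
∂L/∂y = -25y.
∂L/∂y' = y'.
The Euler-Lagrange equation d/dx(∂L/∂y') − ∂L/∂y = 0 becomes:
    y'' + 25 y = 0
General solution: y(x) = A sin(5x) + B cos(5x), where A and B are arbitrary constants fixed by the endpoint conditions.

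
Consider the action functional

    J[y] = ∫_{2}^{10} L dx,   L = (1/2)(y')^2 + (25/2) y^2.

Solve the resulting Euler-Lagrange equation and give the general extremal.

The Lagrangian is L = (1/2)(y')^2 + (25/2) y^2.
∂L/∂y = 25y.
∂L/∂y' = y'.
The Euler-Lagrange equation d/dx(∂L/∂y') − ∂L/∂y = 0 becomes:
    y'' - 25 y = 0
General solution: y(x) = A e^(5x) + B e^(-5x), where A and B are arbitrary constants fixed by the endpoint conditions.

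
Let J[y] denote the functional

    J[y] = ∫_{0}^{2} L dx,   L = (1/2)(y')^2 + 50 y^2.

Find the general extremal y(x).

The Lagrangian is L = (1/2)(y')^2 + 50 y^2.
∂L/∂y = 100y.
∂L/∂y' = y'.
The Euler-Lagrange equation d/dx(∂L/∂y') − ∂L/∂y = 0 becomes:
    y'' - 100 y = 0
General solution: y(x) = A e^(10x) + B e^(-10x), where A and B are arbitrary constants fixed by the endpoint conditions.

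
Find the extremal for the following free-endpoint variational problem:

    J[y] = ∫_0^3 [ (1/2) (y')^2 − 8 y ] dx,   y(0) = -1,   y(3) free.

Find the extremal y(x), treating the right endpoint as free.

The Lagrangian L = (1/2) (y')^2 − 8 y gives
    ∂L/∂y = −8,   ∂L/∂y' = y'.
Euler-Lagrange: d/dx(y') − (−8) = 0, i.e. y'' + 8 = 0, so
    y(x) = −(8/2) x^2 + C1 x + C2.
Fixed left endpoint y(0) = -1 ⇒ C2 = -1.
The right endpoint x = 3 is free, so the natural (transversality) condition is ∂L/∂y' |_{x=3} = 0, i.e. y'(3) = 0.
Compute y'(x) = −8 x + C1, so y'(3) = −24 + C1 = 0 ⇒ C1 = 24.
Therefore the extremal is
    y(x) = −4 x^2 + 24 x − 1.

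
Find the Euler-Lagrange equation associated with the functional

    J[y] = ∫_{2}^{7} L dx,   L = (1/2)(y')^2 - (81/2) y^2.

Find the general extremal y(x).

The Lagrangian is L = (1/2)(y')^2 - (81/2) y^2.
∂L/∂y = -81y.
∂L/∂y' = y'.
The Euler-Lagrange equation d/dx(∂L/∂y') − ∂L/∂y = 0 becomes:
    y'' + 81 y = 0
General solution: y(x) = A sin(9x) + B cos(9x), where A and B are arbitrary constants fixed by the endpoint conditions.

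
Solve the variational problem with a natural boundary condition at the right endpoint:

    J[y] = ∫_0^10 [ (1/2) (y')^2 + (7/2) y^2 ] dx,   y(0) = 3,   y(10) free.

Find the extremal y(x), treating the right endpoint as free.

The Lagrangian L = (1/2) (y')^2 + (7/2) y^2 gives
    ∂L/∂y = 7 y,   ∂L/∂y' = y'.
Euler-Lagrange: y'' − 7 y = 0.
With k = sqrt(7), the general solution is
    y(x) = A cosh(sqrt(7) x) + B sinh(sqrt(7) x).
Fixed left endpoint y(0) = 3 ⇒ A = 3.
The right endpoint x = 10 is free, so the natural (transversality) condition is ∂L/∂y' |_{x=10} = 0, i.e. y'(10) = 0.
Compute y'(x) = A k sinh(k x) + B k cosh(k x), so
    y'(10) = A k sinh(k·10) + B k cosh(k·10) = 0
    ⇒ B = −A tanh(k·10) = − 3 tanh(sqrt(7)·10).
Therefore the extremal is
    y(x) = 3 cosh(sqrt(7) x) − 3 tanh(sqrt(7)·10) sinh(sqrt(7) x).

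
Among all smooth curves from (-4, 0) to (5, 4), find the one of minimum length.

Arc-length functional: J[y] = ∫ sqrt(1 + (y')^2) dx.
Lagrangian L = sqrt(1 + (y')^2) has no explicit y dependence, so ∂L/∂y = 0 and the Euler-Lagrange equation gives
    d/dx( y' / sqrt(1 + (y')^2) ) = 0  ⇒  y' / sqrt(1 + (y')^2) = const.
Hence y' is constant, so y(x) is affine.
Fitting the endpoints (-4, 0) and (5, 4):
    slope m = (4 − 0) / (5 − (-4)) = 4/9,
    intercept c = 0 − m·(-4) = 16/9.
Extremal: y(x) = (4/9) x + 16/9.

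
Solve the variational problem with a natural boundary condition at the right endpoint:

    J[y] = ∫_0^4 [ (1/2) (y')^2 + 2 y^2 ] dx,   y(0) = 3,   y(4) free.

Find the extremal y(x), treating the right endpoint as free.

The Lagrangian L = (1/2) (y')^2 + 2 y^2 gives
    ∂L/∂y = 4 y,   ∂L/∂y' = y'.
Euler-Lagrange: y'' − 4 y = 0.
With k = 2, the general solution is
    y(x) = A cosh(2 x) + B sinh(2 x).
Fixed left endpoint y(0) = 3 ⇒ A = 3.
The right endpoint x = 4 is free, so the natural (transversality) condition is ∂L/∂y' |_{x=4} = 0, i.e. y'(4) = 0.
Compute y'(x) = A k sinh(k x) + B k cosh(k x), so
    y'(4) = A k sinh(k·4) + B k cosh(k·4) = 0
    ⇒ B = −A tanh(k·4) = − 3 tanh(2·4).
Therefore the extremal is
    y(x) = 3 cosh(2 x) − 3 tanh(2·4) sinh(2 x).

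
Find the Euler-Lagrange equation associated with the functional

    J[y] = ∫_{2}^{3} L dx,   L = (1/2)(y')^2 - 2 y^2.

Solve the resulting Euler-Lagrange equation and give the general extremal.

The Lagrangian is L = (1/2)(y')^2 - 2 y^2.
∂L/∂y = -4y.
∂L/∂y' = y'.
The Euler-Lagrange equation d/dx(∂L/∂y') − ∂L/∂y = 0 becomes:
    y'' + 4 y = 0
General solution: y(x) = A sin(2x) + B cos(2x), where A and B are arbitrary constants fixed by the endpoint conditions.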